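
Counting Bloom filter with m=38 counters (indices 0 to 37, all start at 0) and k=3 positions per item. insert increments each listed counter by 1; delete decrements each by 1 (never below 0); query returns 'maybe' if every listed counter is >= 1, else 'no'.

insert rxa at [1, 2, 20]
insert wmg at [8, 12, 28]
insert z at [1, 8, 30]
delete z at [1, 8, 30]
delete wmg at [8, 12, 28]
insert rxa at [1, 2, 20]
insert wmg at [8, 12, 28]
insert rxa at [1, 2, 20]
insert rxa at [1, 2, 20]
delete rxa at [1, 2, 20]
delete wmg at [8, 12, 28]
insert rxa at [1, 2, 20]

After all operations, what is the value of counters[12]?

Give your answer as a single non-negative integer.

Step 1: insert rxa at [1, 2, 20] -> counters=[0,1,1,0,0,0,0,0,0,0,0,0,0,0,0,0,0,0,0,0,1,0,0,0,0,0,0,0,0,0,0,0,0,0,0,0,0,0]
Step 2: insert wmg at [8, 12, 28] -> counters=[0,1,1,0,0,0,0,0,1,0,0,0,1,0,0,0,0,0,0,0,1,0,0,0,0,0,0,0,1,0,0,0,0,0,0,0,0,0]
Step 3: insert z at [1, 8, 30] -> counters=[0,2,1,0,0,0,0,0,2,0,0,0,1,0,0,0,0,0,0,0,1,0,0,0,0,0,0,0,1,0,1,0,0,0,0,0,0,0]
Step 4: delete z at [1, 8, 30] -> counters=[0,1,1,0,0,0,0,0,1,0,0,0,1,0,0,0,0,0,0,0,1,0,0,0,0,0,0,0,1,0,0,0,0,0,0,0,0,0]
Step 5: delete wmg at [8, 12, 28] -> counters=[0,1,1,0,0,0,0,0,0,0,0,0,0,0,0,0,0,0,0,0,1,0,0,0,0,0,0,0,0,0,0,0,0,0,0,0,0,0]
Step 6: insert rxa at [1, 2, 20] -> counters=[0,2,2,0,0,0,0,0,0,0,0,0,0,0,0,0,0,0,0,0,2,0,0,0,0,0,0,0,0,0,0,0,0,0,0,0,0,0]
Step 7: insert wmg at [8, 12, 28] -> counters=[0,2,2,0,0,0,0,0,1,0,0,0,1,0,0,0,0,0,0,0,2,0,0,0,0,0,0,0,1,0,0,0,0,0,0,0,0,0]
Step 8: insert rxa at [1, 2, 20] -> counters=[0,3,3,0,0,0,0,0,1,0,0,0,1,0,0,0,0,0,0,0,3,0,0,0,0,0,0,0,1,0,0,0,0,0,0,0,0,0]
Step 9: insert rxa at [1, 2, 20] -> counters=[0,4,4,0,0,0,0,0,1,0,0,0,1,0,0,0,0,0,0,0,4,0,0,0,0,0,0,0,1,0,0,0,0,0,0,0,0,0]
Step 10: delete rxa at [1, 2, 20] -> counters=[0,3,3,0,0,0,0,0,1,0,0,0,1,0,0,0,0,0,0,0,3,0,0,0,0,0,0,0,1,0,0,0,0,0,0,0,0,0]
Step 11: delete wmg at [8, 12, 28] -> counters=[0,3,3,0,0,0,0,0,0,0,0,0,0,0,0,0,0,0,0,0,3,0,0,0,0,0,0,0,0,0,0,0,0,0,0,0,0,0]
Step 12: insert rxa at [1, 2, 20] -> counters=[0,4,4,0,0,0,0,0,0,0,0,0,0,0,0,0,0,0,0,0,4,0,0,0,0,0,0,0,0,0,0,0,0,0,0,0,0,0]
Final counters=[0,4,4,0,0,0,0,0,0,0,0,0,0,0,0,0,0,0,0,0,4,0,0,0,0,0,0,0,0,0,0,0,0,0,0,0,0,0] -> counters[12]=0

Answer: 0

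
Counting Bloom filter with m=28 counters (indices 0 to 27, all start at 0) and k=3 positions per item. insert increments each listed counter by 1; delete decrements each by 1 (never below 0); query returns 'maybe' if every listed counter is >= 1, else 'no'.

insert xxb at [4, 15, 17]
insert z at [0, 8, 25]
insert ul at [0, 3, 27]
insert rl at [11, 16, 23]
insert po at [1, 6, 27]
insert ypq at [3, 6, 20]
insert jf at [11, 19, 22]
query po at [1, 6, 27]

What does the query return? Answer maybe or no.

Answer: maybe

Derivation:
Step 1: insert xxb at [4, 15, 17] -> counters=[0,0,0,0,1,0,0,0,0,0,0,0,0,0,0,1,0,1,0,0,0,0,0,0,0,0,0,0]
Step 2: insert z at [0, 8, 25] -> counters=[1,0,0,0,1,0,0,0,1,0,0,0,0,0,0,1,0,1,0,0,0,0,0,0,0,1,0,0]
Step 3: insert ul at [0, 3, 27] -> counters=[2,0,0,1,1,0,0,0,1,0,0,0,0,0,0,1,0,1,0,0,0,0,0,0,0,1,0,1]
Step 4: insert rl at [11, 16, 23] -> counters=[2,0,0,1,1,0,0,0,1,0,0,1,0,0,0,1,1,1,0,0,0,0,0,1,0,1,0,1]
Step 5: insert po at [1, 6, 27] -> counters=[2,1,0,1,1,0,1,0,1,0,0,1,0,0,0,1,1,1,0,0,0,0,0,1,0,1,0,2]
Step 6: insert ypq at [3, 6, 20] -> counters=[2,1,0,2,1,0,2,0,1,0,0,1,0,0,0,1,1,1,0,0,1,0,0,1,0,1,0,2]
Step 7: insert jf at [11, 19, 22] -> counters=[2,1,0,2,1,0,2,0,1,0,0,2,0,0,0,1,1,1,0,1,1,0,1,1,0,1,0,2]
Query po: check counters[1]=1 counters[6]=2 counters[27]=2 -> maybe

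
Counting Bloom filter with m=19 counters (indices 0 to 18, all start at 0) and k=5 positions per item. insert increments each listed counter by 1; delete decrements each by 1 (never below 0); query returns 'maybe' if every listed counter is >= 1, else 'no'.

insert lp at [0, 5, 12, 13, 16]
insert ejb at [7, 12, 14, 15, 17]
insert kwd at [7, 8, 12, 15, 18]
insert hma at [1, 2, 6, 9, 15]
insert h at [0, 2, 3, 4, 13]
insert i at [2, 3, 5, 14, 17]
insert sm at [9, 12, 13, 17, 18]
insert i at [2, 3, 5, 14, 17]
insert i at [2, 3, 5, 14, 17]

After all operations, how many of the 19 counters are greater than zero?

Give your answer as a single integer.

Step 1: insert lp at [0, 5, 12, 13, 16] -> counters=[1,0,0,0,0,1,0,0,0,0,0,0,1,1,0,0,1,0,0]
Step 2: insert ejb at [7, 12, 14, 15, 17] -> counters=[1,0,0,0,0,1,0,1,0,0,0,0,2,1,1,1,1,1,0]
Step 3: insert kwd at [7, 8, 12, 15, 18] -> counters=[1,0,0,0,0,1,0,2,1,0,0,0,3,1,1,2,1,1,1]
Step 4: insert hma at [1, 2, 6, 9, 15] -> counters=[1,1,1,0,0,1,1,2,1,1,0,0,3,1,1,3,1,1,1]
Step 5: insert h at [0, 2, 3, 4, 13] -> counters=[2,1,2,1,1,1,1,2,1,1,0,0,3,2,1,3,1,1,1]
Step 6: insert i at [2, 3, 5, 14, 17] -> counters=[2,1,3,2,1,2,1,2,1,1,0,0,3,2,2,3,1,2,1]
Step 7: insert sm at [9, 12, 13, 17, 18] -> counters=[2,1,3,2,1,2,1,2,1,2,0,0,4,3,2,3,1,3,2]
Step 8: insert i at [2, 3, 5, 14, 17] -> counters=[2,1,4,3,1,3,1,2,1,2,0,0,4,3,3,3,1,4,2]
Step 9: insert i at [2, 3, 5, 14, 17] -> counters=[2,1,5,4,1,4,1,2,1,2,0,0,4,3,4,3,1,5,2]
Final counters=[2,1,5,4,1,4,1,2,1,2,0,0,4,3,4,3,1,5,2] -> 17 nonzero

Answer: 17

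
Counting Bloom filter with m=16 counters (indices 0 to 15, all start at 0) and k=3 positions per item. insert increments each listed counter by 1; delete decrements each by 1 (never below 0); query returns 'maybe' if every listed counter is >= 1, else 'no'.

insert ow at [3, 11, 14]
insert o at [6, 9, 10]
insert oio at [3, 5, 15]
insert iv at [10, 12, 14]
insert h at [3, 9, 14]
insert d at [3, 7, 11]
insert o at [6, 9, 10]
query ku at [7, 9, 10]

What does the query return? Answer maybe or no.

Step 1: insert ow at [3, 11, 14] -> counters=[0,0,0,1,0,0,0,0,0,0,0,1,0,0,1,0]
Step 2: insert o at [6, 9, 10] -> counters=[0,0,0,1,0,0,1,0,0,1,1,1,0,0,1,0]
Step 3: insert oio at [3, 5, 15] -> counters=[0,0,0,2,0,1,1,0,0,1,1,1,0,0,1,1]
Step 4: insert iv at [10, 12, 14] -> counters=[0,0,0,2,0,1,1,0,0,1,2,1,1,0,2,1]
Step 5: insert h at [3, 9, 14] -> counters=[0,0,0,3,0,1,1,0,0,2,2,1,1,0,3,1]
Step 6: insert d at [3, 7, 11] -> counters=[0,0,0,4,0,1,1,1,0,2,2,2,1,0,3,1]
Step 7: insert o at [6, 9, 10] -> counters=[0,0,0,4,0,1,2,1,0,3,3,2,1,0,3,1]
Query ku: check counters[7]=1 counters[9]=3 counters[10]=3 -> maybe

Answer: maybe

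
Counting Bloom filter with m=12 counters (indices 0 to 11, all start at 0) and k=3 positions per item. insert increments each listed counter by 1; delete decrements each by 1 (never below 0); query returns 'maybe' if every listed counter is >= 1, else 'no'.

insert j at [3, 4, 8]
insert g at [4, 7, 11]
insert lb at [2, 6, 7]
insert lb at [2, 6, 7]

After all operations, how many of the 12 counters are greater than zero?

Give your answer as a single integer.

Answer: 7

Derivation:
Step 1: insert j at [3, 4, 8] -> counters=[0,0,0,1,1,0,0,0,1,0,0,0]
Step 2: insert g at [4, 7, 11] -> counters=[0,0,0,1,2,0,0,1,1,0,0,1]
Step 3: insert lb at [2, 6, 7] -> counters=[0,0,1,1,2,0,1,2,1,0,0,1]
Step 4: insert lb at [2, 6, 7] -> counters=[0,0,2,1,2,0,2,3,1,0,0,1]
Final counters=[0,0,2,1,2,0,2,3,1,0,0,1] -> 7 nonzero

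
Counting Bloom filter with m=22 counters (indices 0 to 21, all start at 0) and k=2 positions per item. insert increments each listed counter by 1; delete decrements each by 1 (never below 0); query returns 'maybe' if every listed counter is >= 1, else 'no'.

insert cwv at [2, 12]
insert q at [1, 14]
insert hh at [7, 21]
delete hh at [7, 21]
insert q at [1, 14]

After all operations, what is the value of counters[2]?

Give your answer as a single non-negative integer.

Step 1: insert cwv at [2, 12] -> counters=[0,0,1,0,0,0,0,0,0,0,0,0,1,0,0,0,0,0,0,0,0,0]
Step 2: insert q at [1, 14] -> counters=[0,1,1,0,0,0,0,0,0,0,0,0,1,0,1,0,0,0,0,0,0,0]
Step 3: insert hh at [7, 21] -> counters=[0,1,1,0,0,0,0,1,0,0,0,0,1,0,1,0,0,0,0,0,0,1]
Step 4: delete hh at [7, 21] -> counters=[0,1,1,0,0,0,0,0,0,0,0,0,1,0,1,0,0,0,0,0,0,0]
Step 5: insert q at [1, 14] -> counters=[0,2,1,0,0,0,0,0,0,0,0,0,1,0,2,0,0,0,0,0,0,0]
Final counters=[0,2,1,0,0,0,0,0,0,0,0,0,1,0,2,0,0,0,0,0,0,0] -> counters[2]=1

Answer: 1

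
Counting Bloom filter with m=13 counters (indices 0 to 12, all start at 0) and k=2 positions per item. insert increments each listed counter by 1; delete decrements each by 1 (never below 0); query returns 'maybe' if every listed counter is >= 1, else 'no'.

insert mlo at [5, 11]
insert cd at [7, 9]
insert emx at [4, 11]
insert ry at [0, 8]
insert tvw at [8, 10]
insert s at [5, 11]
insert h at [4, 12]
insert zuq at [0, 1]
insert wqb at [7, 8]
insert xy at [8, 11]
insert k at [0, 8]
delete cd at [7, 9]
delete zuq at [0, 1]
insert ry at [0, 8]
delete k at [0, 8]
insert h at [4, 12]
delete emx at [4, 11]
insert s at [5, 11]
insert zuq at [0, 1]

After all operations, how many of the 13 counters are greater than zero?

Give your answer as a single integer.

Answer: 9

Derivation:
Step 1: insert mlo at [5, 11] -> counters=[0,0,0,0,0,1,0,0,0,0,0,1,0]
Step 2: insert cd at [7, 9] -> counters=[0,0,0,0,0,1,0,1,0,1,0,1,0]
Step 3: insert emx at [4, 11] -> counters=[0,0,0,0,1,1,0,1,0,1,0,2,0]
Step 4: insert ry at [0, 8] -> counters=[1,0,0,0,1,1,0,1,1,1,0,2,0]
Step 5: insert tvw at [8, 10] -> counters=[1,0,0,0,1,1,0,1,2,1,1,2,0]
Step 6: insert s at [5, 11] -> counters=[1,0,0,0,1,2,0,1,2,1,1,3,0]
Step 7: insert h at [4, 12] -> counters=[1,0,0,0,2,2,0,1,2,1,1,3,1]
Step 8: insert zuq at [0, 1] -> counters=[2,1,0,0,2,2,0,1,2,1,1,3,1]
Step 9: insert wqb at [7, 8] -> counters=[2,1,0,0,2,2,0,2,3,1,1,3,1]
Step 10: insert xy at [8, 11] -> counters=[2,1,0,0,2,2,0,2,4,1,1,4,1]
Step 11: insert k at [0, 8] -> counters=[3,1,0,0,2,2,0,2,5,1,1,4,1]
Step 12: delete cd at [7, 9] -> counters=[3,1,0,0,2,2,0,1,5,0,1,4,1]
Step 13: delete zuq at [0, 1] -> counters=[2,0,0,0,2,2,0,1,5,0,1,4,1]
Step 14: insert ry at [0, 8] -> counters=[3,0,0,0,2,2,0,1,6,0,1,4,1]
Step 15: delete k at [0, 8] -> counters=[2,0,0,0,2,2,0,1,5,0,1,4,1]
Step 16: insert h at [4, 12] -> counters=[2,0,0,0,3,2,0,1,5,0,1,4,2]
Step 17: delete emx at [4, 11] -> counters=[2,0,0,0,2,2,0,1,5,0,1,3,2]
Step 18: insert s at [5, 11] -> counters=[2,0,0,0,2,3,0,1,5,0,1,4,2]
Step 19: insert zuq at [0, 1] -> counters=[3,1,0,0,2,3,0,1,5,0,1,4,2]
Final counters=[3,1,0,0,2,3,0,1,5,0,1,4,2] -> 9 nonzero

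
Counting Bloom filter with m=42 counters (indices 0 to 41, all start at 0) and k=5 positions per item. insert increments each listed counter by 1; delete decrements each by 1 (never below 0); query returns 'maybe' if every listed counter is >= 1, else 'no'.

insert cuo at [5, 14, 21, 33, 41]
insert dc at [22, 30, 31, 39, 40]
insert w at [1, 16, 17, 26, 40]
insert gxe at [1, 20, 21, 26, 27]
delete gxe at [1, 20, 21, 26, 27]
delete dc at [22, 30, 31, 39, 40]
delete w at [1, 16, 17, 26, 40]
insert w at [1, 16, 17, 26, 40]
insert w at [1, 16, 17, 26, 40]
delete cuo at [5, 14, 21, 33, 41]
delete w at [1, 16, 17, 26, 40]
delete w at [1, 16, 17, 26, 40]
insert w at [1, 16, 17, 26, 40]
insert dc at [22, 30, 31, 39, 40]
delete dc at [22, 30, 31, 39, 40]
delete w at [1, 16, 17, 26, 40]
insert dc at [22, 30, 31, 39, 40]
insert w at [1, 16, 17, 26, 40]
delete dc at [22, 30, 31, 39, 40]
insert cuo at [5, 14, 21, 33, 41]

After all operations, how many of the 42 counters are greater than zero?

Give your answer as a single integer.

Step 1: insert cuo at [5, 14, 21, 33, 41] -> counters=[0,0,0,0,0,1,0,0,0,0,0,0,0,0,1,0,0,0,0,0,0,1,0,0,0,0,0,0,0,0,0,0,0,1,0,0,0,0,0,0,0,1]
Step 2: insert dc at [22, 30, 31, 39, 40] -> counters=[0,0,0,0,0,1,0,0,0,0,0,0,0,0,1,0,0,0,0,0,0,1,1,0,0,0,0,0,0,0,1,1,0,1,0,0,0,0,0,1,1,1]
Step 3: insert w at [1, 16, 17, 26, 40] -> counters=[0,1,0,0,0,1,0,0,0,0,0,0,0,0,1,0,1,1,0,0,0,1,1,0,0,0,1,0,0,0,1,1,0,1,0,0,0,0,0,1,2,1]
Step 4: insert gxe at [1, 20, 21, 26, 27] -> counters=[0,2,0,0,0,1,0,0,0,0,0,0,0,0,1,0,1,1,0,0,1,2,1,0,0,0,2,1,0,0,1,1,0,1,0,0,0,0,0,1,2,1]
Step 5: delete gxe at [1, 20, 21, 26, 27] -> counters=[0,1,0,0,0,1,0,0,0,0,0,0,0,0,1,0,1,1,0,0,0,1,1,0,0,0,1,0,0,0,1,1,0,1,0,0,0,0,0,1,2,1]
Step 6: delete dc at [22, 30, 31, 39, 40] -> counters=[0,1,0,0,0,1,0,0,0,0,0,0,0,0,1,0,1,1,0,0,0,1,0,0,0,0,1,0,0,0,0,0,0,1,0,0,0,0,0,0,1,1]
Step 7: delete w at [1, 16, 17, 26, 40] -> counters=[0,0,0,0,0,1,0,0,0,0,0,0,0,0,1,0,0,0,0,0,0,1,0,0,0,0,0,0,0,0,0,0,0,1,0,0,0,0,0,0,0,1]
Step 8: insert w at [1, 16, 17, 26, 40] -> counters=[0,1,0,0,0,1,0,0,0,0,0,0,0,0,1,0,1,1,0,0,0,1,0,0,0,0,1,0,0,0,0,0,0,1,0,0,0,0,0,0,1,1]
Step 9: insert w at [1, 16, 17, 26, 40] -> counters=[0,2,0,0,0,1,0,0,0,0,0,0,0,0,1,0,2,2,0,0,0,1,0,0,0,0,2,0,0,0,0,0,0,1,0,0,0,0,0,0,2,1]
Step 10: delete cuo at [5, 14, 21, 33, 41] -> counters=[0,2,0,0,0,0,0,0,0,0,0,0,0,0,0,0,2,2,0,0,0,0,0,0,0,0,2,0,0,0,0,0,0,0,0,0,0,0,0,0,2,0]
Step 11: delete w at [1, 16, 17, 26, 40] -> counters=[0,1,0,0,0,0,0,0,0,0,0,0,0,0,0,0,1,1,0,0,0,0,0,0,0,0,1,0,0,0,0,0,0,0,0,0,0,0,0,0,1,0]
Step 12: delete w at [1, 16, 17, 26, 40] -> counters=[0,0,0,0,0,0,0,0,0,0,0,0,0,0,0,0,0,0,0,0,0,0,0,0,0,0,0,0,0,0,0,0,0,0,0,0,0,0,0,0,0,0]
Step 13: insert w at [1, 16, 17, 26, 40] -> counters=[0,1,0,0,0,0,0,0,0,0,0,0,0,0,0,0,1,1,0,0,0,0,0,0,0,0,1,0,0,0,0,0,0,0,0,0,0,0,0,0,1,0]
Step 14: insert dc at [22, 30, 31, 39, 40] -> counters=[0,1,0,0,0,0,0,0,0,0,0,0,0,0,0,0,1,1,0,0,0,0,1,0,0,0,1,0,0,0,1,1,0,0,0,0,0,0,0,1,2,0]
Step 15: delete dc at [22, 30, 31, 39, 40] -> counters=[0,1,0,0,0,0,0,0,0,0,0,0,0,0,0,0,1,1,0,0,0,0,0,0,0,0,1,0,0,0,0,0,0,0,0,0,0,0,0,0,1,0]
Step 16: delete w at [1, 16, 17, 26, 40] -> counters=[0,0,0,0,0,0,0,0,0,0,0,0,0,0,0,0,0,0,0,0,0,0,0,0,0,0,0,0,0,0,0,0,0,0,0,0,0,0,0,0,0,0]
Step 17: insert dc at [22, 30, 31, 39, 40] -> counters=[0,0,0,0,0,0,0,0,0,0,0,0,0,0,0,0,0,0,0,0,0,0,1,0,0,0,0,0,0,0,1,1,0,0,0,0,0,0,0,1,1,0]
Step 18: insert w at [1, 16, 17, 26, 40] -> counters=[0,1,0,0,0,0,0,0,0,0,0,0,0,0,0,0,1,1,0,0,0,0,1,0,0,0,1,0,0,0,1,1,0,0,0,0,0,0,0,1,2,0]
Step 19: delete dc at [22, 30, 31, 39, 40] -> counters=[0,1,0,0,0,0,0,0,0,0,0,0,0,0,0,0,1,1,0,0,0,0,0,0,0,0,1,0,0,0,0,0,0,0,0,0,0,0,0,0,1,0]
Step 20: insert cuo at [5, 14, 21, 33, 41] -> counters=[0,1,0,0,0,1,0,0,0,0,0,0,0,0,1,0,1,1,0,0,0,1,0,0,0,0,1,0,0,0,0,0,0,1,0,0,0,0,0,0,1,1]
Final counters=[0,1,0,0,0,1,0,0,0,0,0,0,0,0,1,0,1,1,0,0,0,1,0,0,0,0,1,0,0,0,0,0,0,1,0,0,0,0,0,0,1,1] -> 10 nonzero

Answer: 10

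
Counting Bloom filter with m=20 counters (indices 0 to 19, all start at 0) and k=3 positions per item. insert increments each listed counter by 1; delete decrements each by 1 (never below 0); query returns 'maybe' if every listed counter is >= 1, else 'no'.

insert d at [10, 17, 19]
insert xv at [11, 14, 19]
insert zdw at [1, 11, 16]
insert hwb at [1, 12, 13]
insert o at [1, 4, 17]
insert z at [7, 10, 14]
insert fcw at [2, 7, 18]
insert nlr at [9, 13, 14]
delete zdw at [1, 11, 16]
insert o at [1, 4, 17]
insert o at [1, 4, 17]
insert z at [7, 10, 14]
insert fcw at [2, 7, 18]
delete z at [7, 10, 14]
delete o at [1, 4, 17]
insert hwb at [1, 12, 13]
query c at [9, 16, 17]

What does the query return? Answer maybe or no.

Step 1: insert d at [10, 17, 19] -> counters=[0,0,0,0,0,0,0,0,0,0,1,0,0,0,0,0,0,1,0,1]
Step 2: insert xv at [11, 14, 19] -> counters=[0,0,0,0,0,0,0,0,0,0,1,1,0,0,1,0,0,1,0,2]
Step 3: insert zdw at [1, 11, 16] -> counters=[0,1,0,0,0,0,0,0,0,0,1,2,0,0,1,0,1,1,0,2]
Step 4: insert hwb at [1, 12, 13] -> counters=[0,2,0,0,0,0,0,0,0,0,1,2,1,1,1,0,1,1,0,2]
Step 5: insert o at [1, 4, 17] -> counters=[0,3,0,0,1,0,0,0,0,0,1,2,1,1,1,0,1,2,0,2]
Step 6: insert z at [7, 10, 14] -> counters=[0,3,0,0,1,0,0,1,0,0,2,2,1,1,2,0,1,2,0,2]
Step 7: insert fcw at [2, 7, 18] -> counters=[0,3,1,0,1,0,0,2,0,0,2,2,1,1,2,0,1,2,1,2]
Step 8: insert nlr at [9, 13, 14] -> counters=[0,3,1,0,1,0,0,2,0,1,2,2,1,2,3,0,1,2,1,2]
Step 9: delete zdw at [1, 11, 16] -> counters=[0,2,1,0,1,0,0,2,0,1,2,1,1,2,3,0,0,2,1,2]
Step 10: insert o at [1, 4, 17] -> counters=[0,3,1,0,2,0,0,2,0,1,2,1,1,2,3,0,0,3,1,2]
Step 11: insert o at [1, 4, 17] -> counters=[0,4,1,0,3,0,0,2,0,1,2,1,1,2,3,0,0,4,1,2]
Step 12: insert z at [7, 10, 14] -> counters=[0,4,1,0,3,0,0,3,0,1,3,1,1,2,4,0,0,4,1,2]
Step 13: insert fcw at [2, 7, 18] -> counters=[0,4,2,0,3,0,0,4,0,1,3,1,1,2,4,0,0,4,2,2]
Step 14: delete z at [7, 10, 14] -> counters=[0,4,2,0,3,0,0,3,0,1,2,1,1,2,3,0,0,4,2,2]
Step 15: delete o at [1, 4, 17] -> counters=[0,3,2,0,2,0,0,3,0,1,2,1,1,2,3,0,0,3,2,2]
Step 16: insert hwb at [1, 12, 13] -> counters=[0,4,2,0,2,0,0,3,0,1,2,1,2,3,3,0,0,3,2,2]
Query c: check counters[9]=1 counters[16]=0 counters[17]=3 -> no

Answer: no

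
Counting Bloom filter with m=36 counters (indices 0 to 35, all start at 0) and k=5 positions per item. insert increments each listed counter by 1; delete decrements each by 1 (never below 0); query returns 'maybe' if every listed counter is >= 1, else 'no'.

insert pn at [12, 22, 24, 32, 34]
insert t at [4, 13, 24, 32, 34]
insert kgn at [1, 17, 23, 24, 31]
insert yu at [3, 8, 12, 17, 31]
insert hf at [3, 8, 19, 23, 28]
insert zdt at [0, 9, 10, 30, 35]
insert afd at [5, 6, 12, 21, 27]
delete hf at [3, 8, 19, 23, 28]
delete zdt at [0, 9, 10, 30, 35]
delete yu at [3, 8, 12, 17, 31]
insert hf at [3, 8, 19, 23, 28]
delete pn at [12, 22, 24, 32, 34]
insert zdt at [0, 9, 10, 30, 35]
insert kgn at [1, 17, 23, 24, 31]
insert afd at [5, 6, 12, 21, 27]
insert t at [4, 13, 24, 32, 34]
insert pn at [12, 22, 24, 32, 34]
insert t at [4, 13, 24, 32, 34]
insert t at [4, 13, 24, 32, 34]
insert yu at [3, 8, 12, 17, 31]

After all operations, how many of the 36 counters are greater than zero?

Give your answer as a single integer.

Step 1: insert pn at [12, 22, 24, 32, 34] -> counters=[0,0,0,0,0,0,0,0,0,0,0,0,1,0,0,0,0,0,0,0,0,0,1,0,1,0,0,0,0,0,0,0,1,0,1,0]
Step 2: insert t at [4, 13, 24, 32, 34] -> counters=[0,0,0,0,1,0,0,0,0,0,0,0,1,1,0,0,0,0,0,0,0,0,1,0,2,0,0,0,0,0,0,0,2,0,2,0]
Step 3: insert kgn at [1, 17, 23, 24, 31] -> counters=[0,1,0,0,1,0,0,0,0,0,0,0,1,1,0,0,0,1,0,0,0,0,1,1,3,0,0,0,0,0,0,1,2,0,2,0]
Step 4: insert yu at [3, 8, 12, 17, 31] -> counters=[0,1,0,1,1,0,0,0,1,0,0,0,2,1,0,0,0,2,0,0,0,0,1,1,3,0,0,0,0,0,0,2,2,0,2,0]
Step 5: insert hf at [3, 8, 19, 23, 28] -> counters=[0,1,0,2,1,0,0,0,2,0,0,0,2,1,0,0,0,2,0,1,0,0,1,2,3,0,0,0,1,0,0,2,2,0,2,0]
Step 6: insert zdt at [0, 9, 10, 30, 35] -> counters=[1,1,0,2,1,0,0,0,2,1,1,0,2,1,0,0,0,2,0,1,0,0,1,2,3,0,0,0,1,0,1,2,2,0,2,1]
Step 7: insert afd at [5, 6, 12, 21, 27] -> counters=[1,1,0,2,1,1,1,0,2,1,1,0,3,1,0,0,0,2,0,1,0,1,1,2,3,0,0,1,1,0,1,2,2,0,2,1]
Step 8: delete hf at [3, 8, 19, 23, 28] -> counters=[1,1,0,1,1,1,1,0,1,1,1,0,3,1,0,0,0,2,0,0,0,1,1,1,3,0,0,1,0,0,1,2,2,0,2,1]
Step 9: delete zdt at [0, 9, 10, 30, 35] -> counters=[0,1,0,1,1,1,1,0,1,0,0,0,3,1,0,0,0,2,0,0,0,1,1,1,3,0,0,1,0,0,0,2,2,0,2,0]
Step 10: delete yu at [3, 8, 12, 17, 31] -> counters=[0,1,0,0,1,1,1,0,0,0,0,0,2,1,0,0,0,1,0,0,0,1,1,1,3,0,0,1,0,0,0,1,2,0,2,0]
Step 11: insert hf at [3, 8, 19, 23, 28] -> counters=[0,1,0,1,1,1,1,0,1,0,0,0,2,1,0,0,0,1,0,1,0,1,1,2,3,0,0,1,1,0,0,1,2,0,2,0]
Step 12: delete pn at [12, 22, 24, 32, 34] -> counters=[0,1,0,1,1,1,1,0,1,0,0,0,1,1,0,0,0,1,0,1,0,1,0,2,2,0,0,1,1,0,0,1,1,0,1,0]
Step 13: insert zdt at [0, 9, 10, 30, 35] -> counters=[1,1,0,1,1,1,1,0,1,1,1,0,1,1,0,0,0,1,0,1,0,1,0,2,2,0,0,1,1,0,1,1,1,0,1,1]
Step 14: insert kgn at [1, 17, 23, 24, 31] -> counters=[1,2,0,1,1,1,1,0,1,1,1,0,1,1,0,0,0,2,0,1,0,1,0,3,3,0,0,1,1,0,1,2,1,0,1,1]
Step 15: insert afd at [5, 6, 12, 21, 27] -> counters=[1,2,0,1,1,2,2,0,1,1,1,0,2,1,0,0,0,2,0,1,0,2,0,3,3,0,0,2,1,0,1,2,1,0,1,1]
Step 16: insert t at [4, 13, 24, 32, 34] -> counters=[1,2,0,1,2,2,2,0,1,1,1,0,2,2,0,0,0,2,0,1,0,2,0,3,4,0,0,2,1,0,1,2,2,0,2,1]
Step 17: insert pn at [12, 22, 24, 32, 34] -> counters=[1,2,0,1,2,2,2,0,1,1,1,0,3,2,0,0,0,2,0,1,0,2,1,3,5,0,0,2,1,0,1,2,3,0,3,1]
Step 18: insert t at [4, 13, 24, 32, 34] -> counters=[1,2,0,1,3,2,2,0,1,1,1,0,3,3,0,0,0,2,0,1,0,2,1,3,6,0,0,2,1,0,1,2,4,0,4,1]
Step 19: insert t at [4, 13, 24, 32, 34] -> counters=[1,2,0,1,4,2,2,0,1,1,1,0,3,4,0,0,0,2,0,1,0,2,1,3,7,0,0,2,1,0,1,2,5,0,5,1]
Step 20: insert yu at [3, 8, 12, 17, 31] -> counters=[1,2,0,2,4,2,2,0,2,1,1,0,4,4,0,0,0,3,0,1,0,2,1,3,7,0,0,2,1,0,1,3,5,0,5,1]
Final counters=[1,2,0,2,4,2,2,0,2,1,1,0,4,4,0,0,0,3,0,1,0,2,1,3,7,0,0,2,1,0,1,3,5,0,5,1] -> 24 nonzero

Answer: 24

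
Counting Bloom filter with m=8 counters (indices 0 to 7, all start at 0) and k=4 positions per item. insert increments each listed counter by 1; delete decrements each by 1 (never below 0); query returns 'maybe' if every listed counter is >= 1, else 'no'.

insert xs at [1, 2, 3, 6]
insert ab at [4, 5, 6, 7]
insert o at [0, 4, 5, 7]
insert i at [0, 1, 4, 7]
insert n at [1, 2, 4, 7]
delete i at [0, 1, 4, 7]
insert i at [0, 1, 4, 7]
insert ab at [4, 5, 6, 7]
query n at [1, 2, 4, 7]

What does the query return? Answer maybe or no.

Answer: maybe

Derivation:
Step 1: insert xs at [1, 2, 3, 6] -> counters=[0,1,1,1,0,0,1,0]
Step 2: insert ab at [4, 5, 6, 7] -> counters=[0,1,1,1,1,1,2,1]
Step 3: insert o at [0, 4, 5, 7] -> counters=[1,1,1,1,2,2,2,2]
Step 4: insert i at [0, 1, 4, 7] -> counters=[2,2,1,1,3,2,2,3]
Step 5: insert n at [1, 2, 4, 7] -> counters=[2,3,2,1,4,2,2,4]
Step 6: delete i at [0, 1, 4, 7] -> counters=[1,2,2,1,3,2,2,3]
Step 7: insert i at [0, 1, 4, 7] -> counters=[2,3,2,1,4,2,2,4]
Step 8: insert ab at [4, 5, 6, 7] -> counters=[2,3,2,1,5,3,3,5]
Query n: check counters[1]=3 counters[2]=2 counters[4]=5 counters[7]=5 -> maybe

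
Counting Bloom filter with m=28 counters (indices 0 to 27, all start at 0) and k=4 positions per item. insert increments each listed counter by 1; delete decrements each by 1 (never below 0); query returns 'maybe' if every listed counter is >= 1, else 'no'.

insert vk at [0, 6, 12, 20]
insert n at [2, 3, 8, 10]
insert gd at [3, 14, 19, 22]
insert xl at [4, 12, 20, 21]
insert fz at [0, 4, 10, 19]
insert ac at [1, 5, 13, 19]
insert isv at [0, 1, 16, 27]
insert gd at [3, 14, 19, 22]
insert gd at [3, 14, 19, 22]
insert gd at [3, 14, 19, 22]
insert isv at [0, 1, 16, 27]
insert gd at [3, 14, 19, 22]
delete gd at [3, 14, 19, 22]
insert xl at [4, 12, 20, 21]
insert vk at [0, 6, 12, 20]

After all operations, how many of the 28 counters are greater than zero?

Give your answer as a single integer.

Answer: 18

Derivation:
Step 1: insert vk at [0, 6, 12, 20] -> counters=[1,0,0,0,0,0,1,0,0,0,0,0,1,0,0,0,0,0,0,0,1,0,0,0,0,0,0,0]
Step 2: insert n at [2, 3, 8, 10] -> counters=[1,0,1,1,0,0,1,0,1,0,1,0,1,0,0,0,0,0,0,0,1,0,0,0,0,0,0,0]
Step 3: insert gd at [3, 14, 19, 22] -> counters=[1,0,1,2,0,0,1,0,1,0,1,0,1,0,1,0,0,0,0,1,1,0,1,0,0,0,0,0]
Step 4: insert xl at [4, 12, 20, 21] -> counters=[1,0,1,2,1,0,1,0,1,0,1,0,2,0,1,0,0,0,0,1,2,1,1,0,0,0,0,0]
Step 5: insert fz at [0, 4, 10, 19] -> counters=[2,0,1,2,2,0,1,0,1,0,2,0,2,0,1,0,0,0,0,2,2,1,1,0,0,0,0,0]
Step 6: insert ac at [1, 5, 13, 19] -> counters=[2,1,1,2,2,1,1,0,1,0,2,0,2,1,1,0,0,0,0,3,2,1,1,0,0,0,0,0]
Step 7: insert isv at [0, 1, 16, 27] -> counters=[3,2,1,2,2,1,1,0,1,0,2,0,2,1,1,0,1,0,0,3,2,1,1,0,0,0,0,1]
Step 8: insert gd at [3, 14, 19, 22] -> counters=[3,2,1,3,2,1,1,0,1,0,2,0,2,1,2,0,1,0,0,4,2,1,2,0,0,0,0,1]
Step 9: insert gd at [3, 14, 19, 22] -> counters=[3,2,1,4,2,1,1,0,1,0,2,0,2,1,3,0,1,0,0,5,2,1,3,0,0,0,0,1]
Step 10: insert gd at [3, 14, 19, 22] -> counters=[3,2,1,5,2,1,1,0,1,0,2,0,2,1,4,0,1,0,0,6,2,1,4,0,0,0,0,1]
Step 11: insert isv at [0, 1, 16, 27] -> counters=[4,3,1,5,2,1,1,0,1,0,2,0,2,1,4,0,2,0,0,6,2,1,4,0,0,0,0,2]
Step 12: insert gd at [3, 14, 19, 22] -> counters=[4,3,1,6,2,1,1,0,1,0,2,0,2,1,5,0,2,0,0,7,2,1,5,0,0,0,0,2]
Step 13: delete gd at [3, 14, 19, 22] -> counters=[4,3,1,5,2,1,1,0,1,0,2,0,2,1,4,0,2,0,0,6,2,1,4,0,0,0,0,2]
Step 14: insert xl at [4, 12, 20, 21] -> counters=[4,3,1,5,3,1,1,0,1,0,2,0,3,1,4,0,2,0,0,6,3,2,4,0,0,0,0,2]
Step 15: insert vk at [0, 6, 12, 20] -> counters=[5,3,1,5,3,1,2,0,1,0,2,0,4,1,4,0,2,0,0,6,4,2,4,0,0,0,0,2]
Final counters=[5,3,1,5,3,1,2,0,1,0,2,0,4,1,4,0,2,0,0,6,4,2,4,0,0,0,0,2] -> 18 nonzero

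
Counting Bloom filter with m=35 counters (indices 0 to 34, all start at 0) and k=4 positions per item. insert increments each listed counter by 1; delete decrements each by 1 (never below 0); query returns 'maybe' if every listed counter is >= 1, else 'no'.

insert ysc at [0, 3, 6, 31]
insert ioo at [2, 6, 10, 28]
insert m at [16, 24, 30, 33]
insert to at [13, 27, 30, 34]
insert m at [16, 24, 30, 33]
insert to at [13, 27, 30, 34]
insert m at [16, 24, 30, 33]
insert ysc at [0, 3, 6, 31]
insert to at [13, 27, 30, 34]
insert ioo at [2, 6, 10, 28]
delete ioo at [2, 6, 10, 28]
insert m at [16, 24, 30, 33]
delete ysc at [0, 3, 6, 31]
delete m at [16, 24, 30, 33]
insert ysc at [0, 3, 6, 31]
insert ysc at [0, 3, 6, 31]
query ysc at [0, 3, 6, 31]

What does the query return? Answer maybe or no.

Step 1: insert ysc at [0, 3, 6, 31] -> counters=[1,0,0,1,0,0,1,0,0,0,0,0,0,0,0,0,0,0,0,0,0,0,0,0,0,0,0,0,0,0,0,1,0,0,0]
Step 2: insert ioo at [2, 6, 10, 28] -> counters=[1,0,1,1,0,0,2,0,0,0,1,0,0,0,0,0,0,0,0,0,0,0,0,0,0,0,0,0,1,0,0,1,0,0,0]
Step 3: insert m at [16, 24, 30, 33] -> counters=[1,0,1,1,0,0,2,0,0,0,1,0,0,0,0,0,1,0,0,0,0,0,0,0,1,0,0,0,1,0,1,1,0,1,0]
Step 4: insert to at [13, 27, 30, 34] -> counters=[1,0,1,1,0,0,2,0,0,0,1,0,0,1,0,0,1,0,0,0,0,0,0,0,1,0,0,1,1,0,2,1,0,1,1]
Step 5: insert m at [16, 24, 30, 33] -> counters=[1,0,1,1,0,0,2,0,0,0,1,0,0,1,0,0,2,0,0,0,0,0,0,0,2,0,0,1,1,0,3,1,0,2,1]
Step 6: insert to at [13, 27, 30, 34] -> counters=[1,0,1,1,0,0,2,0,0,0,1,0,0,2,0,0,2,0,0,0,0,0,0,0,2,0,0,2,1,0,4,1,0,2,2]
Step 7: insert m at [16, 24, 30, 33] -> counters=[1,0,1,1,0,0,2,0,0,0,1,0,0,2,0,0,3,0,0,0,0,0,0,0,3,0,0,2,1,0,5,1,0,3,2]
Step 8: insert ysc at [0, 3, 6, 31] -> counters=[2,0,1,2,0,0,3,0,0,0,1,0,0,2,0,0,3,0,0,0,0,0,0,0,3,0,0,2,1,0,5,2,0,3,2]
Step 9: insert to at [13, 27, 30, 34] -> counters=[2,0,1,2,0,0,3,0,0,0,1,0,0,3,0,0,3,0,0,0,0,0,0,0,3,0,0,3,1,0,6,2,0,3,3]
Step 10: insert ioo at [2, 6, 10, 28] -> counters=[2,0,2,2,0,0,4,0,0,0,2,0,0,3,0,0,3,0,0,0,0,0,0,0,3,0,0,3,2,0,6,2,0,3,3]
Step 11: delete ioo at [2, 6, 10, 28] -> counters=[2,0,1,2,0,0,3,0,0,0,1,0,0,3,0,0,3,0,0,0,0,0,0,0,3,0,0,3,1,0,6,2,0,3,3]
Step 12: insert m at [16, 24, 30, 33] -> counters=[2,0,1,2,0,0,3,0,0,0,1,0,0,3,0,0,4,0,0,0,0,0,0,0,4,0,0,3,1,0,7,2,0,4,3]
Step 13: delete ysc at [0, 3, 6, 31] -> counters=[1,0,1,1,0,0,2,0,0,0,1,0,0,3,0,0,4,0,0,0,0,0,0,0,4,0,0,3,1,0,7,1,0,4,3]
Step 14: delete m at [16, 24, 30, 33] -> counters=[1,0,1,1,0,0,2,0,0,0,1,0,0,3,0,0,3,0,0,0,0,0,0,0,3,0,0,3,1,0,6,1,0,3,3]
Step 15: insert ysc at [0, 3, 6, 31] -> counters=[2,0,1,2,0,0,3,0,0,0,1,0,0,3,0,0,3,0,0,0,0,0,0,0,3,0,0,3,1,0,6,2,0,3,3]
Step 16: insert ysc at [0, 3, 6, 31] -> counters=[3,0,1,3,0,0,4,0,0,0,1,0,0,3,0,0,3,0,0,0,0,0,0,0,3,0,0,3,1,0,6,3,0,3,3]
Query ysc: check counters[0]=3 counters[3]=3 counters[6]=4 counters[31]=3 -> maybe

Answer: maybe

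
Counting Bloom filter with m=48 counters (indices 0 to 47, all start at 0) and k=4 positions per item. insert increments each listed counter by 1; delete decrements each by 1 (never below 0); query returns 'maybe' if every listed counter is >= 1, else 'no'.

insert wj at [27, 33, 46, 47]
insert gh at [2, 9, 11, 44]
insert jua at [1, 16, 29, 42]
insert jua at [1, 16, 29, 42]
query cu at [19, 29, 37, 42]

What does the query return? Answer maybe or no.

Answer: no

Derivation:
Step 1: insert wj at [27, 33, 46, 47] -> counters=[0,0,0,0,0,0,0,0,0,0,0,0,0,0,0,0,0,0,0,0,0,0,0,0,0,0,0,1,0,0,0,0,0,1,0,0,0,0,0,0,0,0,0,0,0,0,1,1]
Step 2: insert gh at [2, 9, 11, 44] -> counters=[0,0,1,0,0,0,0,0,0,1,0,1,0,0,0,0,0,0,0,0,0,0,0,0,0,0,0,1,0,0,0,0,0,1,0,0,0,0,0,0,0,0,0,0,1,0,1,1]
Step 3: insert jua at [1, 16, 29, 42] -> counters=[0,1,1,0,0,0,0,0,0,1,0,1,0,0,0,0,1,0,0,0,0,0,0,0,0,0,0,1,0,1,0,0,0,1,0,0,0,0,0,0,0,0,1,0,1,0,1,1]
Step 4: insert jua at [1, 16, 29, 42] -> counters=[0,2,1,0,0,0,0,0,0,1,0,1,0,0,0,0,2,0,0,0,0,0,0,0,0,0,0,1,0,2,0,0,0,1,0,0,0,0,0,0,0,0,2,0,1,0,1,1]
Query cu: check counters[19]=0 counters[29]=2 counters[37]=0 counters[42]=2 -> no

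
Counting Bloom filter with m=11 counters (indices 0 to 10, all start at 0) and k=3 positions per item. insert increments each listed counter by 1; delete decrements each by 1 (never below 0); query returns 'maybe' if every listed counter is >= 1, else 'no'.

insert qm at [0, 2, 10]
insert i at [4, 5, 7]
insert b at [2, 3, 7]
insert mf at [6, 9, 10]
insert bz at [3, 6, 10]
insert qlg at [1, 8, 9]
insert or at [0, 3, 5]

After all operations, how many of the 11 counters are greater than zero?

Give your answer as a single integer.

Step 1: insert qm at [0, 2, 10] -> counters=[1,0,1,0,0,0,0,0,0,0,1]
Step 2: insert i at [4, 5, 7] -> counters=[1,0,1,0,1,1,0,1,0,0,1]
Step 3: insert b at [2, 3, 7] -> counters=[1,0,2,1,1,1,0,2,0,0,1]
Step 4: insert mf at [6, 9, 10] -> counters=[1,0,2,1,1,1,1,2,0,1,2]
Step 5: insert bz at [3, 6, 10] -> counters=[1,0,2,2,1,1,2,2,0,1,3]
Step 6: insert qlg at [1, 8, 9] -> counters=[1,1,2,2,1,1,2,2,1,2,3]
Step 7: insert or at [0, 3, 5] -> counters=[2,1,2,3,1,2,2,2,1,2,3]
Final counters=[2,1,2,3,1,2,2,2,1,2,3] -> 11 nonzero

Answer: 11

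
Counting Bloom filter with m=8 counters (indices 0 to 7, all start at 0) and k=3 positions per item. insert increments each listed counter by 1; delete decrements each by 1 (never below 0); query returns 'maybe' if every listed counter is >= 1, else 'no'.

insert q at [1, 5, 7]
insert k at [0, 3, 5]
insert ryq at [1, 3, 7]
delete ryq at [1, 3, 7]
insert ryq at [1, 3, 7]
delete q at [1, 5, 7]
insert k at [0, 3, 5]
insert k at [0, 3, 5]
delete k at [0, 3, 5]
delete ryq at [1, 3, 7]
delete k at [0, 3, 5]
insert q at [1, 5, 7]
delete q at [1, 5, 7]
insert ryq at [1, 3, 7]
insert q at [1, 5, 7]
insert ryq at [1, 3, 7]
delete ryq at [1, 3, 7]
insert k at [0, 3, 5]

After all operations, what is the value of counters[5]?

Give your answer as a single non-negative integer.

Answer: 3

Derivation:
Step 1: insert q at [1, 5, 7] -> counters=[0,1,0,0,0,1,0,1]
Step 2: insert k at [0, 3, 5] -> counters=[1,1,0,1,0,2,0,1]
Step 3: insert ryq at [1, 3, 7] -> counters=[1,2,0,2,0,2,0,2]
Step 4: delete ryq at [1, 3, 7] -> counters=[1,1,0,1,0,2,0,1]
Step 5: insert ryq at [1, 3, 7] -> counters=[1,2,0,2,0,2,0,2]
Step 6: delete q at [1, 5, 7] -> counters=[1,1,0,2,0,1,0,1]
Step 7: insert k at [0, 3, 5] -> counters=[2,1,0,3,0,2,0,1]
Step 8: insert k at [0, 3, 5] -> counters=[3,1,0,4,0,3,0,1]
Step 9: delete k at [0, 3, 5] -> counters=[2,1,0,3,0,2,0,1]
Step 10: delete ryq at [1, 3, 7] -> counters=[2,0,0,2,0,2,0,0]
Step 11: delete k at [0, 3, 5] -> counters=[1,0,0,1,0,1,0,0]
Step 12: insert q at [1, 5, 7] -> counters=[1,1,0,1,0,2,0,1]
Step 13: delete q at [1, 5, 7] -> counters=[1,0,0,1,0,1,0,0]
Step 14: insert ryq at [1, 3, 7] -> counters=[1,1,0,2,0,1,0,1]
Step 15: insert q at [1, 5, 7] -> counters=[1,2,0,2,0,2,0,2]
Step 16: insert ryq at [1, 3, 7] -> counters=[1,3,0,3,0,2,0,3]
Step 17: delete ryq at [1, 3, 7] -> counters=[1,2,0,2,0,2,0,2]
Step 18: insert k at [0, 3, 5] -> counters=[2,2,0,3,0,3,0,2]
Final counters=[2,2,0,3,0,3,0,2] -> counters[5]=3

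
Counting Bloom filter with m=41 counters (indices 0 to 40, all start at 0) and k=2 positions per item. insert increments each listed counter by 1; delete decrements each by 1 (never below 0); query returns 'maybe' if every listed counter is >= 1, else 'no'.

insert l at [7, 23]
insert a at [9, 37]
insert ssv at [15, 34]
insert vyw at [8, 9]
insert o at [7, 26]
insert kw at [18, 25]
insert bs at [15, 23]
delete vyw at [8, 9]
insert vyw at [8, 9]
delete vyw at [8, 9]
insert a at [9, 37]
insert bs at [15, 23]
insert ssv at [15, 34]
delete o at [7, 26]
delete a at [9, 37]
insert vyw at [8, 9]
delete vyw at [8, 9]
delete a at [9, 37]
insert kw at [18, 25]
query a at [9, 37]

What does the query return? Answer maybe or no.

Answer: no

Derivation:
Step 1: insert l at [7, 23] -> counters=[0,0,0,0,0,0,0,1,0,0,0,0,0,0,0,0,0,0,0,0,0,0,0,1,0,0,0,0,0,0,0,0,0,0,0,0,0,0,0,0,0]
Step 2: insert a at [9, 37] -> counters=[0,0,0,0,0,0,0,1,0,1,0,0,0,0,0,0,0,0,0,0,0,0,0,1,0,0,0,0,0,0,0,0,0,0,0,0,0,1,0,0,0]
Step 3: insert ssv at [15, 34] -> counters=[0,0,0,0,0,0,0,1,0,1,0,0,0,0,0,1,0,0,0,0,0,0,0,1,0,0,0,0,0,0,0,0,0,0,1,0,0,1,0,0,0]
Step 4: insert vyw at [8, 9] -> counters=[0,0,0,0,0,0,0,1,1,2,0,0,0,0,0,1,0,0,0,0,0,0,0,1,0,0,0,0,0,0,0,0,0,0,1,0,0,1,0,0,0]
Step 5: insert o at [7, 26] -> counters=[0,0,0,0,0,0,0,2,1,2,0,0,0,0,0,1,0,0,0,0,0,0,0,1,0,0,1,0,0,0,0,0,0,0,1,0,0,1,0,0,0]
Step 6: insert kw at [18, 25] -> counters=[0,0,0,0,0,0,0,2,1,2,0,0,0,0,0,1,0,0,1,0,0,0,0,1,0,1,1,0,0,0,0,0,0,0,1,0,0,1,0,0,0]
Step 7: insert bs at [15, 23] -> counters=[0,0,0,0,0,0,0,2,1,2,0,0,0,0,0,2,0,0,1,0,0,0,0,2,0,1,1,0,0,0,0,0,0,0,1,0,0,1,0,0,0]
Step 8: delete vyw at [8, 9] -> counters=[0,0,0,0,0,0,0,2,0,1,0,0,0,0,0,2,0,0,1,0,0,0,0,2,0,1,1,0,0,0,0,0,0,0,1,0,0,1,0,0,0]
Step 9: insert vyw at [8, 9] -> counters=[0,0,0,0,0,0,0,2,1,2,0,0,0,0,0,2,0,0,1,0,0,0,0,2,0,1,1,0,0,0,0,0,0,0,1,0,0,1,0,0,0]
Step 10: delete vyw at [8, 9] -> counters=[0,0,0,0,0,0,0,2,0,1,0,0,0,0,0,2,0,0,1,0,0,0,0,2,0,1,1,0,0,0,0,0,0,0,1,0,0,1,0,0,0]
Step 11: insert a at [9, 37] -> counters=[0,0,0,0,0,0,0,2,0,2,0,0,0,0,0,2,0,0,1,0,0,0,0,2,0,1,1,0,0,0,0,0,0,0,1,0,0,2,0,0,0]
Step 12: insert bs at [15, 23] -> counters=[0,0,0,0,0,0,0,2,0,2,0,0,0,0,0,3,0,0,1,0,0,0,0,3,0,1,1,0,0,0,0,0,0,0,1,0,0,2,0,0,0]
Step 13: insert ssv at [15, 34] -> counters=[0,0,0,0,0,0,0,2,0,2,0,0,0,0,0,4,0,0,1,0,0,0,0,3,0,1,1,0,0,0,0,0,0,0,2,0,0,2,0,0,0]
Step 14: delete o at [7, 26] -> counters=[0,0,0,0,0,0,0,1,0,2,0,0,0,0,0,4,0,0,1,0,0,0,0,3,0,1,0,0,0,0,0,0,0,0,2,0,0,2,0,0,0]
Step 15: delete a at [9, 37] -> counters=[0,0,0,0,0,0,0,1,0,1,0,0,0,0,0,4,0,0,1,0,0,0,0,3,0,1,0,0,0,0,0,0,0,0,2,0,0,1,0,0,0]
Step 16: insert vyw at [8, 9] -> counters=[0,0,0,0,0,0,0,1,1,2,0,0,0,0,0,4,0,0,1,0,0,0,0,3,0,1,0,0,0,0,0,0,0,0,2,0,0,1,0,0,0]
Step 17: delete vyw at [8, 9] -> counters=[0,0,0,0,0,0,0,1,0,1,0,0,0,0,0,4,0,0,1,0,0,0,0,3,0,1,0,0,0,0,0,0,0,0,2,0,0,1,0,0,0]
Step 18: delete a at [9, 37] -> counters=[0,0,0,0,0,0,0,1,0,0,0,0,0,0,0,4,0,0,1,0,0,0,0,3,0,1,0,0,0,0,0,0,0,0,2,0,0,0,0,0,0]
Step 19: insert kw at [18, 25] -> counters=[0,0,0,0,0,0,0,1,0,0,0,0,0,0,0,4,0,0,2,0,0,0,0,3,0,2,0,0,0,0,0,0,0,0,2,0,0,0,0,0,0]
Query a: check counters[9]=0 counters[37]=0 -> no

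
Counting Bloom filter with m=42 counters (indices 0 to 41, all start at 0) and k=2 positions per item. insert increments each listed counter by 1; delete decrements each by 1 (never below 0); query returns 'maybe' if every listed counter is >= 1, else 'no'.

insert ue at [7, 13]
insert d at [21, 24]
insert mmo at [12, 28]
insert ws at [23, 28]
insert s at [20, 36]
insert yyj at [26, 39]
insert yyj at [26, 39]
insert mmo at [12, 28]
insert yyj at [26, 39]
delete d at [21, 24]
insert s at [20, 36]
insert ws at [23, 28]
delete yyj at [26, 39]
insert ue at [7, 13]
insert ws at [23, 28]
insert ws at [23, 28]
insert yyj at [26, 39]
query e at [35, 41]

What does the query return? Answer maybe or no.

Step 1: insert ue at [7, 13] -> counters=[0,0,0,0,0,0,0,1,0,0,0,0,0,1,0,0,0,0,0,0,0,0,0,0,0,0,0,0,0,0,0,0,0,0,0,0,0,0,0,0,0,0]
Step 2: insert d at [21, 24] -> counters=[0,0,0,0,0,0,0,1,0,0,0,0,0,1,0,0,0,0,0,0,0,1,0,0,1,0,0,0,0,0,0,0,0,0,0,0,0,0,0,0,0,0]
Step 3: insert mmo at [12, 28] -> counters=[0,0,0,0,0,0,0,1,0,0,0,0,1,1,0,0,0,0,0,0,0,1,0,0,1,0,0,0,1,0,0,0,0,0,0,0,0,0,0,0,0,0]
Step 4: insert ws at [23, 28] -> counters=[0,0,0,0,0,0,0,1,0,0,0,0,1,1,0,0,0,0,0,0,0,1,0,1,1,0,0,0,2,0,0,0,0,0,0,0,0,0,0,0,0,0]
Step 5: insert s at [20, 36] -> counters=[0,0,0,0,0,0,0,1,0,0,0,0,1,1,0,0,0,0,0,0,1,1,0,1,1,0,0,0,2,0,0,0,0,0,0,0,1,0,0,0,0,0]
Step 6: insert yyj at [26, 39] -> counters=[0,0,0,0,0,0,0,1,0,0,0,0,1,1,0,0,0,0,0,0,1,1,0,1,1,0,1,0,2,0,0,0,0,0,0,0,1,0,0,1,0,0]
Step 7: insert yyj at [26, 39] -> counters=[0,0,0,0,0,0,0,1,0,0,0,0,1,1,0,0,0,0,0,0,1,1,0,1,1,0,2,0,2,0,0,0,0,0,0,0,1,0,0,2,0,0]
Step 8: insert mmo at [12, 28] -> counters=[0,0,0,0,0,0,0,1,0,0,0,0,2,1,0,0,0,0,0,0,1,1,0,1,1,0,2,0,3,0,0,0,0,0,0,0,1,0,0,2,0,0]
Step 9: insert yyj at [26, 39] -> counters=[0,0,0,0,0,0,0,1,0,0,0,0,2,1,0,0,0,0,0,0,1,1,0,1,1,0,3,0,3,0,0,0,0,0,0,0,1,0,0,3,0,0]
Step 10: delete d at [21, 24] -> counters=[0,0,0,0,0,0,0,1,0,0,0,0,2,1,0,0,0,0,0,0,1,0,0,1,0,0,3,0,3,0,0,0,0,0,0,0,1,0,0,3,0,0]
Step 11: insert s at [20, 36] -> counters=[0,0,0,0,0,0,0,1,0,0,0,0,2,1,0,0,0,0,0,0,2,0,0,1,0,0,3,0,3,0,0,0,0,0,0,0,2,0,0,3,0,0]
Step 12: insert ws at [23, 28] -> counters=[0,0,0,0,0,0,0,1,0,0,0,0,2,1,0,0,0,0,0,0,2,0,0,2,0,0,3,0,4,0,0,0,0,0,0,0,2,0,0,3,0,0]
Step 13: delete yyj at [26, 39] -> counters=[0,0,0,0,0,0,0,1,0,0,0,0,2,1,0,0,0,0,0,0,2,0,0,2,0,0,2,0,4,0,0,0,0,0,0,0,2,0,0,2,0,0]
Step 14: insert ue at [7, 13] -> counters=[0,0,0,0,0,0,0,2,0,0,0,0,2,2,0,0,0,0,0,0,2,0,0,2,0,0,2,0,4,0,0,0,0,0,0,0,2,0,0,2,0,0]
Step 15: insert ws at [23, 28] -> counters=[0,0,0,0,0,0,0,2,0,0,0,0,2,2,0,0,0,0,0,0,2,0,0,3,0,0,2,0,5,0,0,0,0,0,0,0,2,0,0,2,0,0]
Step 16: insert ws at [23, 28] -> counters=[0,0,0,0,0,0,0,2,0,0,0,0,2,2,0,0,0,0,0,0,2,0,0,4,0,0,2,0,6,0,0,0,0,0,0,0,2,0,0,2,0,0]
Step 17: insert yyj at [26, 39] -> counters=[0,0,0,0,0,0,0,2,0,0,0,0,2,2,0,0,0,0,0,0,2,0,0,4,0,0,3,0,6,0,0,0,0,0,0,0,2,0,0,3,0,0]
Query e: check counters[35]=0 counters[41]=0 -> no

Answer: no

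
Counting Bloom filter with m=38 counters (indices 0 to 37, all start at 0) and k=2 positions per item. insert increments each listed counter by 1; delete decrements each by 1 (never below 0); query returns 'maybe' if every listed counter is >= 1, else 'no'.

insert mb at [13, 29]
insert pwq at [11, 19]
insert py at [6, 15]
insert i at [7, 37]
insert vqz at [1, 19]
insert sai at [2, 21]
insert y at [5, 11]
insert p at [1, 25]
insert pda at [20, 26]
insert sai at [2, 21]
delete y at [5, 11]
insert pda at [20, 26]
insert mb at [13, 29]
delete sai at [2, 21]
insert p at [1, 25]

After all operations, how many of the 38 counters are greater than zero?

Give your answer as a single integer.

Step 1: insert mb at [13, 29] -> counters=[0,0,0,0,0,0,0,0,0,0,0,0,0,1,0,0,0,0,0,0,0,0,0,0,0,0,0,0,0,1,0,0,0,0,0,0,0,0]
Step 2: insert pwq at [11, 19] -> counters=[0,0,0,0,0,0,0,0,0,0,0,1,0,1,0,0,0,0,0,1,0,0,0,0,0,0,0,0,0,1,0,0,0,0,0,0,0,0]
Step 3: insert py at [6, 15] -> counters=[0,0,0,0,0,0,1,0,0,0,0,1,0,1,0,1,0,0,0,1,0,0,0,0,0,0,0,0,0,1,0,0,0,0,0,0,0,0]
Step 4: insert i at [7, 37] -> counters=[0,0,0,0,0,0,1,1,0,0,0,1,0,1,0,1,0,0,0,1,0,0,0,0,0,0,0,0,0,1,0,0,0,0,0,0,0,1]
Step 5: insert vqz at [1, 19] -> counters=[0,1,0,0,0,0,1,1,0,0,0,1,0,1,0,1,0,0,0,2,0,0,0,0,0,0,0,0,0,1,0,0,0,0,0,0,0,1]
Step 6: insert sai at [2, 21] -> counters=[0,1,1,0,0,0,1,1,0,0,0,1,0,1,0,1,0,0,0,2,0,1,0,0,0,0,0,0,0,1,0,0,0,0,0,0,0,1]
Step 7: insert y at [5, 11] -> counters=[0,1,1,0,0,1,1,1,0,0,0,2,0,1,0,1,0,0,0,2,0,1,0,0,0,0,0,0,0,1,0,0,0,0,0,0,0,1]
Step 8: insert p at [1, 25] -> counters=[0,2,1,0,0,1,1,1,0,0,0,2,0,1,0,1,0,0,0,2,0,1,0,0,0,1,0,0,0,1,0,0,0,0,0,0,0,1]
Step 9: insert pda at [20, 26] -> counters=[0,2,1,0,0,1,1,1,0,0,0,2,0,1,0,1,0,0,0,2,1,1,0,0,0,1,1,0,0,1,0,0,0,0,0,0,0,1]
Step 10: insert sai at [2, 21] -> counters=[0,2,2,0,0,1,1,1,0,0,0,2,0,1,0,1,0,0,0,2,1,2,0,0,0,1,1,0,0,1,0,0,0,0,0,0,0,1]
Step 11: delete y at [5, 11] -> counters=[0,2,2,0,0,0,1,1,0,0,0,1,0,1,0,1,0,0,0,2,1,2,0,0,0,1,1,0,0,1,0,0,0,0,0,0,0,1]
Step 12: insert pda at [20, 26] -> counters=[0,2,2,0,0,0,1,1,0,0,0,1,0,1,0,1,0,0,0,2,2,2,0,0,0,1,2,0,0,1,0,0,0,0,0,0,0,1]
Step 13: insert mb at [13, 29] -> counters=[0,2,2,0,0,0,1,1,0,0,0,1,0,2,0,1,0,0,0,2,2,2,0,0,0,1,2,0,0,2,0,0,0,0,0,0,0,1]
Step 14: delete sai at [2, 21] -> counters=[0,2,1,0,0,0,1,1,0,0,0,1,0,2,0,1,0,0,0,2,2,1,0,0,0,1,2,0,0,2,0,0,0,0,0,0,0,1]
Step 15: insert p at [1, 25] -> counters=[0,3,1,0,0,0,1,1,0,0,0,1,0,2,0,1,0,0,0,2,2,1,0,0,0,2,2,0,0,2,0,0,0,0,0,0,0,1]
Final counters=[0,3,1,0,0,0,1,1,0,0,0,1,0,2,0,1,0,0,0,2,2,1,0,0,0,2,2,0,0,2,0,0,0,0,0,0,0,1] -> 14 nonzero

Answer: 14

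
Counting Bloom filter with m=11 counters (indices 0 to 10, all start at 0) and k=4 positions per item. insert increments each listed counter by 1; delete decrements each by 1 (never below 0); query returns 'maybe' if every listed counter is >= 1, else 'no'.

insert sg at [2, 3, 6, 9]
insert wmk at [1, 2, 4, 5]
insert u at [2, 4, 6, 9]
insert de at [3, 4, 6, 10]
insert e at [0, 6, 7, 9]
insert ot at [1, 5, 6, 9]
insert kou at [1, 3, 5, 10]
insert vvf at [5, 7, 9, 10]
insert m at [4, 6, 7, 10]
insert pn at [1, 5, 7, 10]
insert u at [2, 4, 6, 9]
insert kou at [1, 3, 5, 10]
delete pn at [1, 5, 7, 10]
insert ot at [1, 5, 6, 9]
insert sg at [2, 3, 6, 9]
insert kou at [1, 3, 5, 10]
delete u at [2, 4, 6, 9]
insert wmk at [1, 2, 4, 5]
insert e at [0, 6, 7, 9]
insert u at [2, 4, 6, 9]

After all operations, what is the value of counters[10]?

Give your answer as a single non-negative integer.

Answer: 6

Derivation:
Step 1: insert sg at [2, 3, 6, 9] -> counters=[0,0,1,1,0,0,1,0,0,1,0]
Step 2: insert wmk at [1, 2, 4, 5] -> counters=[0,1,2,1,1,1,1,0,0,1,0]
Step 3: insert u at [2, 4, 6, 9] -> counters=[0,1,3,1,2,1,2,0,0,2,0]
Step 4: insert de at [3, 4, 6, 10] -> counters=[0,1,3,2,3,1,3,0,0,2,1]
Step 5: insert e at [0, 6, 7, 9] -> counters=[1,1,3,2,3,1,4,1,0,3,1]
Step 6: insert ot at [1, 5, 6, 9] -> counters=[1,2,3,2,3,2,5,1,0,4,1]
Step 7: insert kou at [1, 3, 5, 10] -> counters=[1,3,3,3,3,3,5,1,0,4,2]
Step 8: insert vvf at [5, 7, 9, 10] -> counters=[1,3,3,3,3,4,5,2,0,5,3]
Step 9: insert m at [4, 6, 7, 10] -> counters=[1,3,3,3,4,4,6,3,0,5,4]
Step 10: insert pn at [1, 5, 7, 10] -> counters=[1,4,3,3,4,5,6,4,0,5,5]
Step 11: insert u at [2, 4, 6, 9] -> counters=[1,4,4,3,5,5,7,4,0,6,5]
Step 12: insert kou at [1, 3, 5, 10] -> counters=[1,5,4,4,5,6,7,4,0,6,6]
Step 13: delete pn at [1, 5, 7, 10] -> counters=[1,4,4,4,5,5,7,3,0,6,5]
Step 14: insert ot at [1, 5, 6, 9] -> counters=[1,5,4,4,5,6,8,3,0,7,5]
Step 15: insert sg at [2, 3, 6, 9] -> counters=[1,5,5,5,5,6,9,3,0,8,5]
Step 16: insert kou at [1, 3, 5, 10] -> counters=[1,6,5,6,5,7,9,3,0,8,6]
Step 17: delete u at [2, 4, 6, 9] -> counters=[1,6,4,6,4,7,8,3,0,7,6]
Step 18: insert wmk at [1, 2, 4, 5] -> counters=[1,7,5,6,5,8,8,3,0,7,6]
Step 19: insert e at [0, 6, 7, 9] -> counters=[2,7,5,6,5,8,9,4,0,8,6]
Step 20: insert u at [2, 4, 6, 9] -> counters=[2,7,6,6,6,8,10,4,0,9,6]
Final counters=[2,7,6,6,6,8,10,4,0,9,6] -> counters[10]=6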